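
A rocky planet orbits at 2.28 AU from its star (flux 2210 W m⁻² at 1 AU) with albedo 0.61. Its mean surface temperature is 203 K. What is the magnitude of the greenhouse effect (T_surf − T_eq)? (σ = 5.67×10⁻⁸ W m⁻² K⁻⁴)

ΔT ≈ 38.6 K

S = 2210/2.28² = 425.1 W m⁻².
T_eq = [S(1−A)/(4σ)]^(1/4) = [425.1×0.39/(4×5.67×10⁻⁸)]^(1/4) = 164.4 K.
ΔT = T_surf − T_eq = 203 − 164.4.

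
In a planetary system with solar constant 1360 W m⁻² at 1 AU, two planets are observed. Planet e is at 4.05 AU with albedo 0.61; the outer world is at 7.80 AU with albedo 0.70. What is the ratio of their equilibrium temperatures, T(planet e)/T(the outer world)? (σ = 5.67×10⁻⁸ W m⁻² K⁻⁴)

T₁/T₂ ≈ 1.482

T_eq = [S₀(1−A)/(4σd²)]^(1/4), so T ∝ (1−A)^(1/4) / √d.
T₁ = [1360×0.39/(4×5.67×10⁻⁸×4.05²)]^(1/4) = 109.27 K.
T₂ = [1360×0.30/(4×5.67×10⁻⁸×7.80²)]^(1/4) = 73.74 K.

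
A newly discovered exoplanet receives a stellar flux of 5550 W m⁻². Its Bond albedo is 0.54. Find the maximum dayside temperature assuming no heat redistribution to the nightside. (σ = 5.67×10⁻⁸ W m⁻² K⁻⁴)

T_ss ≈ 461 K

With no redistribution each surface element balances locally: S(1−A) = σT⁴.
T = [5550 × 0.46 / 5.67×10⁻⁸]^(1/4) = (4.50×10¹⁰)^(1/4) = 461 K.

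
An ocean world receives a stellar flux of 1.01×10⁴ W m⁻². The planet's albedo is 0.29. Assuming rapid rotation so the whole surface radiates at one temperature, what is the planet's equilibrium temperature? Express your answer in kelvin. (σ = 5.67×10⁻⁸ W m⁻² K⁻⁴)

T_eq ≈ 422 K

Energy balance: absorbed = emitted ⇒ πR²·S(1−A) = 4πR²·σT_eq⁴, so T_eq⁴ = S(1−A)/(4σ).
T_eq = [1.01×10⁴ × 0.71 / (4 × 5.67×10⁻⁸)]^(1/4) = (3.16×10¹⁰)^(1/4) = 422 K.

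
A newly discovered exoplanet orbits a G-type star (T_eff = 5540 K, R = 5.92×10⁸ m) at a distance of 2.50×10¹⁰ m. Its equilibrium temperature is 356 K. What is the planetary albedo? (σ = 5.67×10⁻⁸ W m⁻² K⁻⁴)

L = 4πR_⋆²σT_⋆⁴ = 4π(5.92×10⁸)² × 5.67×10⁻⁸ × (5540)⁴ = 2.35×10²⁶ W.
S = L/(4πd²) = 2.99×10⁴ W m⁻².
From T_eq⁴ = S(1−A)/(4σ): 1−A = 4σT_eq⁴/S.
1−A = 4 × 5.67×10⁻⁸ × (356)⁴ / 2.99×10⁴ = 0.122.

A ≈ 0.88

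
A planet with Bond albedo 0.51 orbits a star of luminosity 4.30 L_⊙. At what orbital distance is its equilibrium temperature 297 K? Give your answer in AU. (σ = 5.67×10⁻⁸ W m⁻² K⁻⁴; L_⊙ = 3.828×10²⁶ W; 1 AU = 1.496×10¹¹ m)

d ≈ 1.27 AU

L = 4.30 × 3.828×10²⁶ = 1.65×10²⁷ W.
From T_eq⁴ = L(1−A)/(16πσd²): d = √[L(1−A)/(16πσT_eq⁴)].
d = √[1.65×10²⁷ × 0.49 / (16π × 5.67×10⁻⁸ × (297)⁴)] = 1.91×10¹¹ m = 1.27 AU.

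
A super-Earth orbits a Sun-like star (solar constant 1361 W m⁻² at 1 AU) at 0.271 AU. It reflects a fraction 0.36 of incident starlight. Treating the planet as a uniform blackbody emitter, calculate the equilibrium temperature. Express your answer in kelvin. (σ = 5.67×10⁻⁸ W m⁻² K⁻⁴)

T_eq ≈ 478 K

Flux at 0.271 AU: S = 1361/0.271² = 1.85×10⁴ W m⁻².
Energy balance: absorbed = emitted ⇒ πR²·S(1−A) = 4πR²·σT_eq⁴, so T_eq⁴ = S(1−A)/(4σ).
T_eq = [1.85×10⁴ × 0.64 / (4 × 5.67×10⁻⁸)]^(1/4) = (5.23×10¹⁰)^(1/4) = 478 K.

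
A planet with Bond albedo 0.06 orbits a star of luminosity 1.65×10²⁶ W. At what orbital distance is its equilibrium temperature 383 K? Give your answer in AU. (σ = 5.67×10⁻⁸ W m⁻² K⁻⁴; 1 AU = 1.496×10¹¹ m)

From T_eq⁴ = L(1−A)/(16πσd²): d = √[L(1−A)/(16πσT_eq⁴)].
d = √[1.65×10²⁶ × 0.94 / (16π × 5.67×10⁻⁸ × (383)⁴)] = 5.03×10¹⁰ m = 0.336 AU.

d ≈ 0.336 AU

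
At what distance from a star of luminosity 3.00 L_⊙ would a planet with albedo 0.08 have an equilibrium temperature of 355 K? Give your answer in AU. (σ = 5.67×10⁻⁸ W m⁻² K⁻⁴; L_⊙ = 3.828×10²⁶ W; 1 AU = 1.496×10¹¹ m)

L = 3.00 × 3.828×10²⁶ = 1.15×10²⁷ W.
From T_eq⁴ = L(1−A)/(16πσd²): d = √[L(1−A)/(16πσT_eq⁴)].
d = √[1.15×10²⁷ × 0.92 / (16π × 5.67×10⁻⁸ × (355)⁴)] = 1.53×10¹¹ m = 1.02 AU.

d ≈ 1.02 AU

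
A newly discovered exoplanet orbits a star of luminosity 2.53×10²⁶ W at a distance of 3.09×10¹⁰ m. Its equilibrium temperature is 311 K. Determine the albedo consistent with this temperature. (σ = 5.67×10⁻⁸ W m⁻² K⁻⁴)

Flux: S = L/(4πd²) = 2.53×10²⁶/(4π×(3.09×10¹⁰)²) = 2.11×10⁴ W m⁻².
From T_eq⁴ = S(1−A)/(4σ): 1−A = 4σT_eq⁴/S.
1−A = 4 × 5.67×10⁻⁸ × (311)⁴ / 2.11×10⁴ = 0.101.

A ≈ 0.90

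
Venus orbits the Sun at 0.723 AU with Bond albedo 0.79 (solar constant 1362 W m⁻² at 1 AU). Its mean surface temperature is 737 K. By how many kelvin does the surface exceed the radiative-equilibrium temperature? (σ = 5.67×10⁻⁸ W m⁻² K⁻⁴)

S = 1362/0.723² = 2606 W m⁻².
T_eq = [S(1−A)/(4σ)]^(1/4) = [2606×0.21/(4×5.67×10⁻⁸)]^(1/4) = 221.6 K.
ΔT = T_surf − T_eq = 737 − 221.6.

ΔT ≈ 515.4 K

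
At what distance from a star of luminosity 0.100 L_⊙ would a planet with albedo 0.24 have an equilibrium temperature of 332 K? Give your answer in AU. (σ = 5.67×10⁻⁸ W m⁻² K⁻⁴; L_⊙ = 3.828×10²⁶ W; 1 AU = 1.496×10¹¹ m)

L = 0.100 × 3.828×10²⁶ = 3.83×10²⁵ W.
From T_eq⁴ = L(1−A)/(16πσd²): d = √[L(1−A)/(16πσT_eq⁴)].
d = √[3.83×10²⁵ × 0.76 / (16π × 5.67×10⁻⁸ × (332)⁴)] = 2.90×10¹⁰ m = 0.194 AU.

d ≈ 0.194 AU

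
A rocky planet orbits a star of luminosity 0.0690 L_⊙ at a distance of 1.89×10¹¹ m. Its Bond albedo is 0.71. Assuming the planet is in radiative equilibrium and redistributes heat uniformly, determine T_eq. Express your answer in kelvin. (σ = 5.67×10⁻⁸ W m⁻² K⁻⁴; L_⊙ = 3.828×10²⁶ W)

T_eq ≈ 93.1 K

L = 0.0690 × 3.828×10²⁶ = 2.64×10²⁵ W.
Flux: S = L/(4πd²) = 2.64×10²⁵/(4π×(1.89×10¹¹)²) = 58.8 W m⁻².
Energy balance: absorbed = emitted ⇒ πR²·S(1−A) = 4πR²·σT_eq⁴, so T_eq⁴ = S(1−A)/(4σ).
T_eq = [58.8 × 0.29 / (4 × 5.67×10⁻⁸)]^(1/4) = (7.52×10⁷)^(1/4) = 93.1 K.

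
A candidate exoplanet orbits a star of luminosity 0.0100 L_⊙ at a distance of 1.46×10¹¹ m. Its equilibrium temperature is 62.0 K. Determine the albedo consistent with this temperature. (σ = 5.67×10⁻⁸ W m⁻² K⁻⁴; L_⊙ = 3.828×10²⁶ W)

L = 0.0100 × 3.828×10²⁶ = 3.83×10²⁴ W.
Flux: S = L/(4πd²) = 3.83×10²⁴/(4π×(1.46×10¹¹)²) = 14.3 W m⁻².
From T_eq⁴ = S(1−A)/(4σ): 1−A = 4σT_eq⁴/S.
1−A = 4 × 5.67×10⁻⁸ × (62.0)⁴ / 14.3 = 0.235.

A ≈ 0.77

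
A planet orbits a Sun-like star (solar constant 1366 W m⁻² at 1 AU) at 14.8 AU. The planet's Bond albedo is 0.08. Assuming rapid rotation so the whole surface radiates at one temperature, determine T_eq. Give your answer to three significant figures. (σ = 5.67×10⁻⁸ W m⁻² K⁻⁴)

Flux at 14.8 AU: S = 1366/14.8² = 6.24 W m⁻².
Energy balance: absorbed = emitted ⇒ πR²·S(1−A) = 4πR²·σT_eq⁴, so T_eq⁴ = S(1−A)/(4σ).
T_eq = [6.24 × 0.92 / (4 × 5.67×10⁻⁸)]^(1/4) = (2.53×10⁷)^(1/4) = 70.9 K.

T_eq ≈ 70.9 K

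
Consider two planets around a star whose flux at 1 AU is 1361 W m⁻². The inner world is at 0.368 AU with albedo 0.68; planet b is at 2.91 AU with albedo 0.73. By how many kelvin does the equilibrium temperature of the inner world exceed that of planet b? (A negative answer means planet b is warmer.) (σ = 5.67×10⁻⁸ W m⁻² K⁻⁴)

T_eq = [S₀(1−A)/(4σd²)]^(1/4), so T ∝ (1−A)^(1/4) / √d.
T₁ = [1361×0.32/(4×5.67×10⁻⁸×0.368²)]^(1/4) = 345.08 K.
T₂ = [1361×0.27/(4×5.67×10⁻⁸×2.91²)]^(1/4) = 117.61 K.

ΔT ≈ 227.5 K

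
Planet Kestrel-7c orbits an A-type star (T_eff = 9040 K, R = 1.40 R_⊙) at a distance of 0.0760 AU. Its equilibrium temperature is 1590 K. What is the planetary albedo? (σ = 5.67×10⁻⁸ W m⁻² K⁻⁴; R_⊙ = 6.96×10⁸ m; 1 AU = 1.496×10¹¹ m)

A ≈ 0.48

R_⋆ = 1.40 × 6.96×10⁸ = 9.74×10⁸ m.
d = 0.0760 AU = 1.14×10¹⁰ m.
L = 4πR_⋆²σT_⋆⁴ = 4π(9.74×10⁸)² × 5.67×10⁻⁸ × (9040)⁴ = 4.52×10²⁷ W.
S = L/(4πd²) = 2.78×10⁶ W m⁻².
From T_eq⁴ = S(1−A)/(4σ): 1−A = 4σT_eq⁴/S.
1−A = 4 × 5.67×10⁻⁸ × (1590)⁴ / 2.78×10⁶ = 0.521.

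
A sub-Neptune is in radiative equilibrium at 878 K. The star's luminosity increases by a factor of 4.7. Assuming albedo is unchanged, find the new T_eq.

T_eq ∝ L^(1/4) · d^(−1/2).
T′ = 878 × 4.7^(1/4) = 1290 K.

T_eq ≈ 1290 K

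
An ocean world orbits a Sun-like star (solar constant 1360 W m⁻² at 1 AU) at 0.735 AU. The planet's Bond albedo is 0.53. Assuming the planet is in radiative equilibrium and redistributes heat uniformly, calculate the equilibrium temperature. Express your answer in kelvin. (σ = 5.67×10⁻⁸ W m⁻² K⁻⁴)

T_eq ≈ 269 K

Flux at 0.735 AU: S = 1360/0.735² = 2520 W m⁻².
Energy balance: absorbed = emitted ⇒ πR²·S(1−A) = 4πR²·σT_eq⁴, so T_eq⁴ = S(1−A)/(4σ).
T_eq = [2520 × 0.47 / (4 × 5.67×10⁻⁸)]^(1/4) = (5.22×10⁹)^(1/4) = 269 K.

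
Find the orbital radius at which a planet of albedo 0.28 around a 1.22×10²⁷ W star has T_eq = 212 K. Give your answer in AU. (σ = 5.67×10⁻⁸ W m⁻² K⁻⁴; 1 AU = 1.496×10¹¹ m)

d ≈ 2.61 AU

From T_eq⁴ = L(1−A)/(16πσd²): d = √[L(1−A)/(16πσT_eq⁴)].
d = √[1.22×10²⁷ × 0.72 / (16π × 5.67×10⁻⁸ × (212)⁴)] = 3.91×10¹¹ m = 2.61 AU.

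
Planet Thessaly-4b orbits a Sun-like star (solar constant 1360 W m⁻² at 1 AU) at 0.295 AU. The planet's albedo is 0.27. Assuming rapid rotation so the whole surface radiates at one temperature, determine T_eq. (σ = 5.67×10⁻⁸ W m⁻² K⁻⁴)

Flux at 0.295 AU: S = 1360/0.295² = 1.56×10⁴ W m⁻².
Energy balance: absorbed = emitted ⇒ πR²·S(1−A) = 4πR²·σT_eq⁴, so T_eq⁴ = S(1−A)/(4σ).
T_eq = [1.56×10⁴ × 0.73 / (4 × 5.67×10⁻⁸)]^(1/4) = (5.03×10¹⁰)^(1/4) = 474 K.

T_eq ≈ 474 K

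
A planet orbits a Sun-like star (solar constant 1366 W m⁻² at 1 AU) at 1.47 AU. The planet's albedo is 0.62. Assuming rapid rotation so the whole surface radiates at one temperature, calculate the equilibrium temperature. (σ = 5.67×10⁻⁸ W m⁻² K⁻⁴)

T_eq ≈ 180 K

Flux at 1.47 AU: S = 1366/1.47² = 632 W m⁻².
Energy balance: absorbed = emitted ⇒ πR²·S(1−A) = 4πR²·σT_eq⁴, so T_eq⁴ = S(1−A)/(4σ).
T_eq = [632 × 0.38 / (4 × 5.67×10⁻⁸)]^(1/4) = (1.06×10⁹)^(1/4) = 180 K.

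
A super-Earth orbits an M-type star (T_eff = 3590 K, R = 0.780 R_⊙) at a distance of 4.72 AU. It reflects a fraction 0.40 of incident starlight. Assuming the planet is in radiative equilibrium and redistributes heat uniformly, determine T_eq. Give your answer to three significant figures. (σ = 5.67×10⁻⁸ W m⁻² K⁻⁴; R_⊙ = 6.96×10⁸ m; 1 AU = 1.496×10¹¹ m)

R_⋆ = 0.780 × 6.96×10⁸ = 5.43×10⁸ m.
d = 4.72 AU = 7.06×10¹¹ m.
L = 4πR_⋆²σT_⋆⁴ = 4π(5.43×10⁸)² × 5.67×10⁻⁸ × (3590)⁴ = 3.49×10²⁵ W.
S = L/(4πd²) = 5.57 W m⁻².
Energy balance: absorbed = emitted ⇒ πR²·S(1−A) = 4πR²·σT_eq⁴, so T_eq⁴ = S(1−A)/(4σ).
T_eq = [5.57 × 0.60 / (4 × 5.67×10⁻⁸)]^(1/4) = (1.47×10⁷)^(1/4) = 61.9 K.

T_eq ≈ 61.9 K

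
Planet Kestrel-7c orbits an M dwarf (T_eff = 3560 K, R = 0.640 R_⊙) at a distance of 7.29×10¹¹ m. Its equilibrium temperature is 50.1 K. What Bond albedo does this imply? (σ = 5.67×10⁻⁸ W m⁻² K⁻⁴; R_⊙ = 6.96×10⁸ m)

R_⋆ = 0.640 × 6.96×10⁸ = 4.45×10⁸ m.
L = 4πR_⋆²σT_⋆⁴ = 4π(4.45×10⁸)² × 5.67×10⁻⁸ × (3560)⁴ = 2.27×10²⁵ W.
S = L/(4πd²) = 3.40 W m⁻².
From T_eq⁴ = S(1−A)/(4σ): 1−A = 4σT_eq⁴/S.
1−A = 4 × 5.67×10⁻⁸ × (50.1)⁴ / 3.40 = 0.420.

A ≈ 0.58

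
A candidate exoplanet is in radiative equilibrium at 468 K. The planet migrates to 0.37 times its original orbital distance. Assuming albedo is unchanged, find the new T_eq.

T_eq ∝ L^(1/4) · d^(−1/2).
T′ = 468 / 0.37^(1/2) = 769 K.

T_eq ≈ 769 K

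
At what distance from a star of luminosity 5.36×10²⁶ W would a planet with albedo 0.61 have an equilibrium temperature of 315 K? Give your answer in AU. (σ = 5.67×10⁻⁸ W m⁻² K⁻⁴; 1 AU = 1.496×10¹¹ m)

d ≈ 0.577 AU

From T_eq⁴ = L(1−A)/(16πσd²): d = √[L(1−A)/(16πσT_eq⁴)].
d = √[5.36×10²⁶ × 0.39 / (16π × 5.67×10⁻⁸ × (315)⁴)] = 8.63×10¹⁰ m = 0.577 AU.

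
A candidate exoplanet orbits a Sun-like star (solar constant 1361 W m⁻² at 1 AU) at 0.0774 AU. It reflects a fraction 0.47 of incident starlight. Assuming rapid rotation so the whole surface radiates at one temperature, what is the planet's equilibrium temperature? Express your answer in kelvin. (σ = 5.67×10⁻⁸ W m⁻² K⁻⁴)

Flux at 0.0774 AU: S = 1361/0.0774² = 2.27×10⁵ W m⁻².
Energy balance: absorbed = emitted ⇒ πR²·S(1−A) = 4πR²·σT_eq⁴, so T_eq⁴ = S(1−A)/(4σ).
T_eq = [2.27×10⁵ × 0.53 / (4 × 5.67×10⁻⁸)]^(1/4) = (5.31×10¹¹)^(1/4) = 854 K.

T_eq ≈ 854 K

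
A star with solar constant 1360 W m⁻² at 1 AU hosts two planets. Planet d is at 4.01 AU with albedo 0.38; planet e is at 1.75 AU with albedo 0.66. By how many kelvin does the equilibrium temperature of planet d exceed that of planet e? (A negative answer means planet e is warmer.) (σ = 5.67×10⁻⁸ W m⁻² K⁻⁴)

ΔT ≈ -37.3 K

T_eq = [S₀(1−A)/(4σd²)]^(1/4), so T ∝ (1−A)^(1/4) / √d.
T₁ = [1360×0.62/(4×5.67×10⁻⁸×4.01²)]^(1/4) = 123.31 K.
T₂ = [1360×0.34/(4×5.67×10⁻⁸×1.75²)]^(1/4) = 160.63 K.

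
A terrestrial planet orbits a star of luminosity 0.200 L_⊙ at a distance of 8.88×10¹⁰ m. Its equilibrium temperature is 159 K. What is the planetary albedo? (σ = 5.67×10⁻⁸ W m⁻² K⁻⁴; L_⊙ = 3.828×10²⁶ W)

A ≈ 0.81

L = 0.200 × 3.828×10²⁶ = 7.66×10²⁵ W.
Flux: S = L/(4πd²) = 7.66×10²⁵/(4π×(8.88×10¹⁰)²) = 773 W m⁻².
From T_eq⁴ = S(1−A)/(4σ): 1−A = 4σT_eq⁴/S.
1−A = 4 × 5.67×10⁻⁸ × (159)⁴ / 773 = 0.188.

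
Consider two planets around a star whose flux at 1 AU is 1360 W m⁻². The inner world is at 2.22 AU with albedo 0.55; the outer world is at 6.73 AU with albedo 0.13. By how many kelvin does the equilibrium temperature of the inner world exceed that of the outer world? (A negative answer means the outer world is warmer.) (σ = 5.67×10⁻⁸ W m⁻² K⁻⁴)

ΔT ≈ 49.4 K

T_eq = [S₀(1−A)/(4σd²)]^(1/4), so T ∝ (1−A)^(1/4) / √d.
T₁ = [1360×0.45/(4×5.67×10⁻⁸×2.22²)]^(1/4) = 152.97 K.
T₂ = [1360×0.87/(4×5.67×10⁻⁸×6.73²)]^(1/4) = 103.60 K.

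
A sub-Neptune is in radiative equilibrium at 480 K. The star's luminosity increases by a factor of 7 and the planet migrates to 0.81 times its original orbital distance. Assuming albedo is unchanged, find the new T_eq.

T_eq ∝ L^(1/4) · d^(−1/2).
T′ = 480 × 7^(1/4) / 0.81^(1/2) = 868 K.

T_eq ≈ 868 K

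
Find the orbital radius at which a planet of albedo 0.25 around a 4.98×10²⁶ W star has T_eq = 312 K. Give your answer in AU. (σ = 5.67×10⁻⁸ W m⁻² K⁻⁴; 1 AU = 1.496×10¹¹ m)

From T_eq⁴ = L(1−A)/(16πσd²): d = √[L(1−A)/(16πσT_eq⁴)].
d = √[4.98×10²⁶ × 0.75 / (16π × 5.67×10⁻⁸ × (312)⁴)] = 1.18×10¹¹ m = 0.786 AU.

d ≈ 0.786 AU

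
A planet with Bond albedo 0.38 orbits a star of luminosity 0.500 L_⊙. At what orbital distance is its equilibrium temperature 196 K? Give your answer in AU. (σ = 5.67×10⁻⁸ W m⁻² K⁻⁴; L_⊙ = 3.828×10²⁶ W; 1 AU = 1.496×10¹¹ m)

d ≈ 1.12 AU

L = 0.500 × 3.828×10²⁶ = 1.91×10²⁶ W.
From T_eq⁴ = L(1−A)/(16πσd²): d = √[L(1−A)/(16πσT_eq⁴)].
d = √[1.91×10²⁶ × 0.62 / (16π × 5.67×10⁻⁸ × (196)⁴)] = 1.68×10¹¹ m = 1.12 AU.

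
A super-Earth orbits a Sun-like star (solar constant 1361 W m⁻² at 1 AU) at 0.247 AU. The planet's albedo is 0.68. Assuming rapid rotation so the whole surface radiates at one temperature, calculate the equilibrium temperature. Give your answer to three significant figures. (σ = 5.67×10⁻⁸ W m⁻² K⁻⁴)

Flux at 0.247 AU: S = 1361/0.247² = 2.23×10⁴ W m⁻².
Energy balance: absorbed = emitted ⇒ πR²·S(1−A) = 4πR²·σT_eq⁴, so T_eq⁴ = S(1−A)/(4σ).
T_eq = [2.23×10⁴ × 0.32 / (4 × 5.67×10⁻⁸)]^(1/4) = (3.15×10¹⁰)^(1/4) = 421 K.

T_eq ≈ 421 K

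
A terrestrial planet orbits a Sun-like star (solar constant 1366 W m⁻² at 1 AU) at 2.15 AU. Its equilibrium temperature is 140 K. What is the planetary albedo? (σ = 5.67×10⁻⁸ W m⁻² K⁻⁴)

A ≈ 0.71

Flux at 2.15 AU: S = 1366/2.15² = 296 W m⁻².
From T_eq⁴ = S(1−A)/(4σ): 1−A = 4σT_eq⁴/S.
1−A = 4 × 5.67×10⁻⁸ × (140)⁴ / 296 = 0.295.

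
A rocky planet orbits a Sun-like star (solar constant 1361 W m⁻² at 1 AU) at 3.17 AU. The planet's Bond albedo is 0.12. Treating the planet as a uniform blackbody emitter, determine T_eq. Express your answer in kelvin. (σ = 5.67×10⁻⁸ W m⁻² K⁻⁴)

Flux at 3.17 AU: S = 1361/3.17² = 135 W m⁻².
Energy balance: absorbed = emitted ⇒ πR²·S(1−A) = 4πR²·σT_eq⁴, so T_eq⁴ = S(1−A)/(4σ).
T_eq = [135 × 0.88 / (4 × 5.67×10⁻⁸)]^(1/4) = (5.26×10⁸)^(1/4) = 151 K.

T_eq ≈ 151 K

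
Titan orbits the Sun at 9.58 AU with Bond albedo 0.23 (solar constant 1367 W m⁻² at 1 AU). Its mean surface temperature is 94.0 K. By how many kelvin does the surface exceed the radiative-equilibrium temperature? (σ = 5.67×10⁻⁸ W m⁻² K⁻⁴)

ΔT ≈ 9.7 K

S = 1367/9.58² = 14.89 W m⁻².
T_eq = [S(1−A)/(4σ)]^(1/4) = [14.89×0.77/(4×5.67×10⁻⁸)]^(1/4) = 84.3 K.
ΔT = T_surf − T_eq = 94 − 84.3.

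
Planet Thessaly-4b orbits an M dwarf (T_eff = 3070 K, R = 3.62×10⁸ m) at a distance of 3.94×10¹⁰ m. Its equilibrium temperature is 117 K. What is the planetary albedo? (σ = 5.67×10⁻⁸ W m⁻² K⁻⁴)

L = 4πR_⋆²σT_⋆⁴ = 4π(3.62×10⁸)² × 5.67×10⁻⁸ × (3070)⁴ = 8.29×10²⁴ W.
S = L/(4πd²) = 425 W m⁻².
From T_eq⁴ = S(1−A)/(4σ): 1−A = 4σT_eq⁴/S.
1−A = 4 × 5.67×10⁻⁸ × (117)⁴ / 425 = 0.100.

A ≈ 0.90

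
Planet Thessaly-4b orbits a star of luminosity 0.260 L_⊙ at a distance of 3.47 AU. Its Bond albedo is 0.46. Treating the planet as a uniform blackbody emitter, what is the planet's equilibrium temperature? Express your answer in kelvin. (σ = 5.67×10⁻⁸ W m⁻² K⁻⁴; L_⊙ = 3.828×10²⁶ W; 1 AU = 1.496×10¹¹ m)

d = 3.47 AU = 5.19×10¹¹ m.
L = 0.260 × 3.828×10²⁶ = 9.95×10²⁵ W.
Flux: S = L/(4πd²) = 9.95×10²⁵/(4π×(5.19×10¹¹)²) = 29.4 W m⁻².
Energy balance: absorbed = emitted ⇒ πR²·S(1−A) = 4πR²·σT_eq⁴, so T_eq⁴ = S(1−A)/(4σ).
T_eq = [29.4 × 0.54 / (4 × 5.67×10⁻⁸)]^(1/4) = (7.00×10⁷)^(1/4) = 91.5 K.

T_eq ≈ 91.5 K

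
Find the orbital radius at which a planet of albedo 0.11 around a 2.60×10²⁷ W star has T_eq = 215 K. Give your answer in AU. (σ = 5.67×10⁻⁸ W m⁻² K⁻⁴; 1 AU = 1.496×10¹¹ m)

d ≈ 4.12 AU

From T_eq⁴ = L(1−A)/(16πσd²): d = √[L(1−A)/(16πσT_eq⁴)].
d = √[2.60×10²⁷ × 0.89 / (16π × 5.67×10⁻⁸ × (215)⁴)] = 6.16×10¹¹ m = 4.12 AU.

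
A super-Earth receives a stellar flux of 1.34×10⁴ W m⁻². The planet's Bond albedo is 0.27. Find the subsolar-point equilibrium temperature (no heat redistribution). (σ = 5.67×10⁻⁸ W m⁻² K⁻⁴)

T_ss ≈ 644 K

At the subsolar point the surface absorbs S(1−A) and emits σT⁴ per unit area — no factor of 4, since only the local patch is in balance.
T = [1.34×10⁴ × 0.73 / 5.67×10⁻⁸]^(1/4) = (1.73×10¹¹)^(1/4) = 644 K.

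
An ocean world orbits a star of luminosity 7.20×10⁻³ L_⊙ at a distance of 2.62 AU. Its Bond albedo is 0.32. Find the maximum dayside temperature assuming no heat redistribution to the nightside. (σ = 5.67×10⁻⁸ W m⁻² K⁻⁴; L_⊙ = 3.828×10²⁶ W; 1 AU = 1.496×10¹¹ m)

T_ss ≈ 64.3 K

d = 2.62 AU = 3.92×10¹¹ m.
L = 7.20×10⁻³ × 3.828×10²⁶ = 2.76×10²⁴ W.
Flux: S = L/(4πd²) = 2.76×10²⁴/(4π×(3.92×10¹¹)²) = 1.43 W m⁻².
With no redistribution each surface element balances locally: S(1−A) = σT⁴.
T = [1.43 × 0.68 / 5.67×10⁻⁸]^(1/4) = (1.71×10⁷)^(1/4) = 64.3 K.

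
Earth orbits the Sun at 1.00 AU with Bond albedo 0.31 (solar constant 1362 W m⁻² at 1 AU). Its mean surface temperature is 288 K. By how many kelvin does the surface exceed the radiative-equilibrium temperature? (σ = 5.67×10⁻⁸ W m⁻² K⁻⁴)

ΔT ≈ 34.3 K

S = 1362/1.00² = 1362 W m⁻².
T_eq = [S(1−A)/(4σ)]^(1/4) = [1362×0.69/(4×5.67×10⁻⁸)]^(1/4) = 253.7 K.
ΔT = T_surf − T_eq = 288 − 253.7.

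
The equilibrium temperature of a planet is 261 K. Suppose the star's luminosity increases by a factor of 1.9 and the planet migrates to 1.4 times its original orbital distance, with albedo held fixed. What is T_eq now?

T_eq ≈ 259 K

T_eq ∝ L^(1/4) · d^(−1/2).
T′ = 261 × 1.9^(1/4) / 1.4^(1/2) = 259 K.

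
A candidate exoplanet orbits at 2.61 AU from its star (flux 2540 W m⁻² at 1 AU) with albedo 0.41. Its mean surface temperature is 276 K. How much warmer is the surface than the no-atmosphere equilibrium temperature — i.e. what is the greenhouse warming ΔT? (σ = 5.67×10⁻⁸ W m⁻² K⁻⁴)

S = 2540/2.61² = 372.9 W m⁻².
T_eq = [S(1−A)/(4σ)]^(1/4) = [372.9×0.59/(4×5.67×10⁻⁸)]^(1/4) = 176.5 K.
ΔT = T_surf − T_eq = 276 − 176.5.

ΔT ≈ 99.5 K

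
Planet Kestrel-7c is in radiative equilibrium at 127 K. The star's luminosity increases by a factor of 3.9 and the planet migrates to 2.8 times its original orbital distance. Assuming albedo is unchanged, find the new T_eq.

T_eq ≈ 107 K

T_eq ∝ L^(1/4) · d^(−1/2).
T′ = 127 × 3.9^(1/4) / 2.8^(1/2) = 107 K.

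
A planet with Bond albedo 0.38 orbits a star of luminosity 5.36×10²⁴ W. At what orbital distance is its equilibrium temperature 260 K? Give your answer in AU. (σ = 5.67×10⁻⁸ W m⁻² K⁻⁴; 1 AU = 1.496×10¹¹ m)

From T_eq⁴ = L(1−A)/(16πσd²): d = √[L(1−A)/(16πσT_eq⁴)].
d = √[5.36×10²⁴ × 0.62 / (16π × 5.67×10⁻⁸ × (260)⁴)] = 1.60×10¹⁰ m = 0.107 AU.

d ≈ 0.107 AU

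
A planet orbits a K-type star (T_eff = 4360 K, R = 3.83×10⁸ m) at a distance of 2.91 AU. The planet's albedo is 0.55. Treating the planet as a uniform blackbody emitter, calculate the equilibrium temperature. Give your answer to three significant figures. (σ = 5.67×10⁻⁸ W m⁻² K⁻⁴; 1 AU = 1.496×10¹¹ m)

d = 2.91 AU = 4.35×10¹¹ m.
L = 4πR_⋆²σT_⋆⁴ = 4π(3.83×10⁸)² × 5.67×10⁻⁸ × (4360)⁴ = 3.78×10²⁵ W.
S = L/(4πd²) = 15.9 W m⁻².
Energy balance: absorbed = emitted ⇒ πR²·S(1−A) = 4πR²·σT_eq⁴, so T_eq⁴ = S(1−A)/(4σ).
T_eq = [15.9 × 0.45 / (4 × 5.67×10⁻⁸)]^(1/4) = (3.15×10⁷)^(1/4) = 74.9 K.

T_eq ≈ 74.9 K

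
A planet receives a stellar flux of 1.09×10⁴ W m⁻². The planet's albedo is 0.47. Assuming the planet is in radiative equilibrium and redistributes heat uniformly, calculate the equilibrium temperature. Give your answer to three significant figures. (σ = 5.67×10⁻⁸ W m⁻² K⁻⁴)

T_eq ≈ 399 K

Energy balance: absorbed = emitted ⇒ πR²·S(1−A) = 4πR²·σT_eq⁴, so T_eq⁴ = S(1−A)/(4σ).
T_eq = [1.09×10⁴ × 0.53 / (4 × 5.67×10⁻⁸)]^(1/4) = (2.55×10¹⁰)^(1/4) = 399 K.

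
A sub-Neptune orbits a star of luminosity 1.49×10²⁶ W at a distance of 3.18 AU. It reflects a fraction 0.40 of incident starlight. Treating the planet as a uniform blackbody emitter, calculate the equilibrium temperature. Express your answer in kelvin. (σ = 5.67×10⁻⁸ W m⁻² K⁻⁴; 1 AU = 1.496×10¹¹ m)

d = 3.18 AU = 4.76×10¹¹ m.
Flux: S = L/(4πd²) = 1.49×10²⁶/(4π×(4.76×10¹¹)²) = 52.4 W m⁻².
Energy balance: absorbed = emitted ⇒ πR²·S(1−A) = 4πR²·σT_eq⁴, so T_eq⁴ = S(1−A)/(4σ).
T_eq = [52.4 × 0.60 / (4 × 5.67×10⁻⁸)]^(1/4) = (1.39×10⁸)^(1/4) = 109 K.

T_eq ≈ 109 K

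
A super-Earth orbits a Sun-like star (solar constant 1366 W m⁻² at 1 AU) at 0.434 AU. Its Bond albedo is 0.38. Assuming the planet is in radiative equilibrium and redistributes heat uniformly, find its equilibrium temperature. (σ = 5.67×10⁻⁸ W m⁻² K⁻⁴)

Flux at 0.434 AU: S = 1366/0.434² = 7250 W m⁻².
Energy balance: absorbed = emitted ⇒ πR²·S(1−A) = 4πR²·σT_eq⁴, so T_eq⁴ = S(1−A)/(4σ).
T_eq = [7250 × 0.62 / (4 × 5.67×10⁻⁸)]^(1/4) = (1.98×10¹⁰)^(1/4) = 375 K.

T_eq ≈ 375 K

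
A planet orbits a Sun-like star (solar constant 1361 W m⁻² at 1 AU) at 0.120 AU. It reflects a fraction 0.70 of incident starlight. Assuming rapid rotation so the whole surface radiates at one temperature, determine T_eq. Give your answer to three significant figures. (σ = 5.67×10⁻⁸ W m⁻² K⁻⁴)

Flux at 0.120 AU: S = 1361/0.120² = 9.45×10⁴ W m⁻².
Energy balance: absorbed = emitted ⇒ πR²·S(1−A) = 4πR²·σT_eq⁴, so T_eq⁴ = S(1−A)/(4σ).
T_eq = [9.45×10⁴ × 0.30 / (4 × 5.67×10⁻⁸)]^(1/4) = (1.25×10¹¹)^(1/4) = 595 K.

T_eq ≈ 595 K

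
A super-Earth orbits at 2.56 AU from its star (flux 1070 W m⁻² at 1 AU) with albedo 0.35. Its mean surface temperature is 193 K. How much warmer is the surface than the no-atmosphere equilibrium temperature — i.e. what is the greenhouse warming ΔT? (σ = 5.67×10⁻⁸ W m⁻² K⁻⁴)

S = 1070/2.56² = 163.3 W m⁻².
T_eq = [S(1−A)/(4σ)]^(1/4) = [163.3×0.65/(4×5.67×10⁻⁸)]^(1/4) = 147.1 K.
ΔT = T_surf − T_eq = 193 − 147.1.

ΔT ≈ 45.9 K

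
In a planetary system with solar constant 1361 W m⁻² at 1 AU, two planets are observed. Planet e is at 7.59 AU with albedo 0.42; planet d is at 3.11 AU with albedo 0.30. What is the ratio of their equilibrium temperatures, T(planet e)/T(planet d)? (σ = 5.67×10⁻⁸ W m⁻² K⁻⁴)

T₁/T₂ ≈ 0.611

T_eq = [S₀(1−A)/(4σd²)]^(1/4), so T ∝ (1−A)^(1/4) / √d.
T₁ = [1361×0.58/(4×5.67×10⁻⁸×7.59²)]^(1/4) = 88.16 K.
T₂ = [1361×0.70/(4×5.67×10⁻⁸×3.11²)]^(1/4) = 144.36 K.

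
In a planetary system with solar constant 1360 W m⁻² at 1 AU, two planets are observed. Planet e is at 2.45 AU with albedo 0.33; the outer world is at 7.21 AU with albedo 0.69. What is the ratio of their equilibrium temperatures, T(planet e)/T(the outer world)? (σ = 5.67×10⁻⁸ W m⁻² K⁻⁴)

T_eq = [S₀(1−A)/(4σd²)]^(1/4), so T ∝ (1−A)^(1/4) / √d.
T₁ = [1360×0.67/(4×5.67×10⁻⁸×2.45²)]^(1/4) = 160.85 K.
T₂ = [1360×0.31/(4×5.67×10⁻⁸×7.21²)]^(1/4) = 77.33 K.

T₁/T₂ ≈ 2.080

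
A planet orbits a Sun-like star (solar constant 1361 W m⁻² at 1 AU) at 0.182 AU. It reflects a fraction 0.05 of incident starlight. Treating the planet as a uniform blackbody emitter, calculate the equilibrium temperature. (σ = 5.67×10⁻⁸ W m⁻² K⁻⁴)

T_eq ≈ 644 K

Flux at 0.182 AU: S = 1361/0.182² = 4.11×10⁴ W m⁻².
Energy balance: absorbed = emitted ⇒ πR²·S(1−A) = 4πR²·σT_eq⁴, so T_eq⁴ = S(1−A)/(4σ).
T_eq = [4.11×10⁴ × 0.95 / (4 × 5.67×10⁻⁸)]^(1/4) = (1.72×10¹¹)^(1/4) = 644 K.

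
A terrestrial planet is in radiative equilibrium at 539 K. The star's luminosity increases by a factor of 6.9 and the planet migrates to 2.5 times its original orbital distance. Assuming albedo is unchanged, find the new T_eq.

T_eq ≈ 552 K

T_eq ∝ L^(1/4) · d^(−1/2).
T′ = 539 × 6.9^(1/4) / 2.5^(1/2) = 552 K.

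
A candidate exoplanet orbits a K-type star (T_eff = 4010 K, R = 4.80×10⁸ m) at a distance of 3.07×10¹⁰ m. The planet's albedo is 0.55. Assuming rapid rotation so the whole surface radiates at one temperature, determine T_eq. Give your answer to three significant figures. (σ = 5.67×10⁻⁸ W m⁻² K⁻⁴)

L = 4πR_⋆²σT_⋆⁴ = 4π(4.80×10⁸)² × 5.67×10⁻⁸ × (4010)⁴ = 4.24×10²⁵ W.
S = L/(4πd²) = 3580 W m⁻².
Energy balance: absorbed = emitted ⇒ πR²·S(1−A) = 4πR²·σT_eq⁴, so T_eq⁴ = S(1−A)/(4σ).
T_eq = [3580 × 0.45 / (4 × 5.67×10⁻⁸)]^(1/4) = (7.11×10⁹)^(1/4) = 290 K.

T_eq ≈ 290 K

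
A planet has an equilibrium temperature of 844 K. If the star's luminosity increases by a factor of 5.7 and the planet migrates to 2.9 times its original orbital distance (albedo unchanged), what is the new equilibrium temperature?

T_eq ∝ L^(1/4) · d^(−1/2).
T′ = 844 × 5.7^(1/4) / 2.9^(1/2) = 766 K.

T_eq ≈ 766 K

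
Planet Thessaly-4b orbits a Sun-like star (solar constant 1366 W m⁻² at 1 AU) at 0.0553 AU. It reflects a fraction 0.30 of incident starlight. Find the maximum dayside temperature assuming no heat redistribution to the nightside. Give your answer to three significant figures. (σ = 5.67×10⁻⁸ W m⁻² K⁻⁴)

Flux at 0.0553 AU: S = 1366/0.0553² = 4.47×10⁵ W m⁻².
With no redistribution each surface element balances locally: S(1−A) = σT⁴.
T = [4.47×10⁵ × 0.70 / 5.67×10⁻⁸]^(1/4) = (5.51×10¹²)^(1/4) = 1530 K.

T_ss ≈ 1530 K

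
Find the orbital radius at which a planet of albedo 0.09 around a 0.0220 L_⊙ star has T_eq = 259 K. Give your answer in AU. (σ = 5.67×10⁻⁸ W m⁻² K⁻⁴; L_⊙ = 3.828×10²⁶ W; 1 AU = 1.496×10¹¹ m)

L = 0.0220 × 3.828×10²⁶ = 8.42×10²⁴ W.
From T_eq⁴ = L(1−A)/(16πσd²): d = √[L(1−A)/(16πσT_eq⁴)].
d = √[8.42×10²⁴ × 0.91 / (16π × 5.67×10⁻⁸ × (259)⁴)] = 2.44×10¹⁰ m = 0.163 AU.

d ≈ 0.163 AU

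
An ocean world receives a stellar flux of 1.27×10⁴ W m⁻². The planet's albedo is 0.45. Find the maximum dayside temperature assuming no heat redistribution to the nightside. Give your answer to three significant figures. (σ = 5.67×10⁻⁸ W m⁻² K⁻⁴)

T_ss ≈ 592 K

With no redistribution each surface element balances locally: S(1−A) = σT⁴.
T = [1.27×10⁴ × 0.55 / 5.67×10⁻⁸]^(1/4) = (1.23×10¹¹)^(1/4) = 592 K.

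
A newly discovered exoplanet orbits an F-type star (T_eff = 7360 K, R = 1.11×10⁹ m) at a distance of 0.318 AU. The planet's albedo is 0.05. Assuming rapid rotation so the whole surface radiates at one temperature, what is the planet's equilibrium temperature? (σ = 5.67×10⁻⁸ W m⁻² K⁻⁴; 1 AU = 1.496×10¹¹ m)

d = 0.318 AU = 4.76×10¹⁰ m.
L = 4πR_⋆²σT_⋆⁴ = 4π(1.11×10⁹)² × 5.67×10⁻⁸ × (7360)⁴ = 2.58×10²⁷ W.
S = L/(4πd²) = 9.06×10⁴ W m⁻².
Energy balance: absorbed = emitted ⇒ πR²·S(1−A) = 4πR²·σT_eq⁴, so T_eq⁴ = S(1−A)/(4σ).
T_eq = [9.06×10⁴ × 0.95 / (4 × 5.67×10⁻⁸)]^(1/4) = (3.79×10¹¹)^(1/4) = 785 K.

T_eq ≈ 785 K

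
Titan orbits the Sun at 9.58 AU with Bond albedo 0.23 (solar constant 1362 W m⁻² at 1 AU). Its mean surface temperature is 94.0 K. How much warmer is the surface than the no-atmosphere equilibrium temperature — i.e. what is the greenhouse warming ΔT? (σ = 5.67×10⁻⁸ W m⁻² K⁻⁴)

S = 1362/9.58² = 14.84 W m⁻².
T_eq = [S(1−A)/(4σ)]^(1/4) = [14.84×0.77/(4×5.67×10⁻⁸)]^(1/4) = 84.3 K.
ΔT = T_surf − T_eq = 94 − 84.3.

ΔT ≈ 9.7 K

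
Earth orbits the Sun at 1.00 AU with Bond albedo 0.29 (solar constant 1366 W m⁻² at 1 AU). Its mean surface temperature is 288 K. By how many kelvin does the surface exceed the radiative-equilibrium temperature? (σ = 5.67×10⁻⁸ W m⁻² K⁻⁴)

ΔT ≈ 32.3 K

S = 1366/1.00² = 1366 W m⁻².
T_eq = [S(1−A)/(4σ)]^(1/4) = [1366×0.71/(4×5.67×10⁻⁸)]^(1/4) = 255.7 K.
ΔT = T_surf − T_eq = 288 − 255.7.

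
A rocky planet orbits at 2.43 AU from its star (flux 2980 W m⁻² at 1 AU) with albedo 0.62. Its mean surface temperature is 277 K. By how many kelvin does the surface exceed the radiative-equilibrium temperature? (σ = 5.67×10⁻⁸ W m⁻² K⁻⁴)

ΔT ≈ 106.5 K

S = 2980/2.43² = 504.7 W m⁻².
T_eq = [S(1−A)/(4σ)]^(1/4) = [504.7×0.38/(4×5.67×10⁻⁸)]^(1/4) = 170.5 K.
ΔT = T_surf − T_eq = 277 − 170.5.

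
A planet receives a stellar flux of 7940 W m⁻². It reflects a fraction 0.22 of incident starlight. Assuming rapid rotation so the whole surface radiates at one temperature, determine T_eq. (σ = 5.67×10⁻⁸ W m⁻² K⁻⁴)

T_eq ≈ 407 K

Energy balance: absorbed = emitted ⇒ πR²·S(1−A) = 4πR²·σT_eq⁴, so T_eq⁴ = S(1−A)/(4σ).
T_eq = [7940 × 0.78 / (4 × 5.67×10⁻⁸)]^(1/4) = (2.73×10¹⁰)^(1/4) = 407 K.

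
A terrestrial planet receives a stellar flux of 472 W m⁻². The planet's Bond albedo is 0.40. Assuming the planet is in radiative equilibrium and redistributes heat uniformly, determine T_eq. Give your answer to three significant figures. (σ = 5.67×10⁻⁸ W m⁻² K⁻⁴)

T_eq ≈ 188 K

Energy balance: absorbed = emitted ⇒ πR²·S(1−A) = 4πR²·σT_eq⁴, so T_eq⁴ = S(1−A)/(4σ).
T_eq = [472 × 0.60 / (4 × 5.67×10⁻⁸)]^(1/4) = (1.25×10⁹)^(1/4) = 188 K.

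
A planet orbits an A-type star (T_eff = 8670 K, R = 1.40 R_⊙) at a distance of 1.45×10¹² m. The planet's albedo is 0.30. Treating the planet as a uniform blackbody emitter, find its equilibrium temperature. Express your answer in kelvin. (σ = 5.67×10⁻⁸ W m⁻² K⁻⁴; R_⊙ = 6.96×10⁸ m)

T_eq ≈ 145 K

R_⋆ = 1.40 × 6.96×10⁸ = 9.74×10⁸ m.
L = 4πR_⋆²σT_⋆⁴ = 4π(9.74×10⁸)² × 5.67×10⁻⁸ × (8670)⁴ = 3.82×10²⁷ W.
S = L/(4πd²) = 145 W m⁻².
Energy balance: absorbed = emitted ⇒ πR²·S(1−A) = 4πR²·σT_eq⁴, so T_eq⁴ = S(1−A)/(4σ).
T_eq = [145 × 0.70 / (4 × 5.67×10⁻⁸)]^(1/4) = (4.47×10⁸)^(1/4) = 145 K.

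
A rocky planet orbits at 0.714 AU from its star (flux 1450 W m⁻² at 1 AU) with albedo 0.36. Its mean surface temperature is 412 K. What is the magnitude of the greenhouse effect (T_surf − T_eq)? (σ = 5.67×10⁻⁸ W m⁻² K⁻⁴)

S = 1450/0.714² = 2844 W m⁻².
T_eq = [S(1−A)/(4σ)]^(1/4) = [2844×0.64/(4×5.67×10⁻⁸)]^(1/4) = 299.3 K.
ΔT = T_surf − T_eq = 412 − 299.3.

ΔT ≈ 112.7 K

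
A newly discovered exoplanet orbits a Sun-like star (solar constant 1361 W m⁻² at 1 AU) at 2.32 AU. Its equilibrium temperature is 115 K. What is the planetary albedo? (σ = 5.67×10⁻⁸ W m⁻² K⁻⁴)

Flux at 2.32 AU: S = 1361/2.32² = 253 W m⁻².
From T_eq⁴ = S(1−A)/(4σ): 1−A = 4σT_eq⁴/S.
1−A = 4 × 5.67×10⁻⁸ × (115)⁴ / 253 = 0.157.

A ≈ 0.84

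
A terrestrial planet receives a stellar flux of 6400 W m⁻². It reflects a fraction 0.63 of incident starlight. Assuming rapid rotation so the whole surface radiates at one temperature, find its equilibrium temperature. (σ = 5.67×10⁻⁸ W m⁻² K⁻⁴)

Energy balance: absorbed = emitted ⇒ πR²·S(1−A) = 4πR²·σT_eq⁴, so T_eq⁴ = S(1−A)/(4σ).
T_eq = [6400 × 0.37 / (4 × 5.67×10⁻⁸)]^(1/4) = (1.04×10¹⁰)^(1/4) = 320 K.

T_eq ≈ 320 K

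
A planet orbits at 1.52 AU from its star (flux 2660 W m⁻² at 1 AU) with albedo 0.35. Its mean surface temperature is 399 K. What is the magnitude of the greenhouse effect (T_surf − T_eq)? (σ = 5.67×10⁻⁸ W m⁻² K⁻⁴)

ΔT ≈ 159.3 K

S = 2660/1.52² = 1151 W m⁻².
T_eq = [S(1−A)/(4σ)]^(1/4) = [1151×0.65/(4×5.67×10⁻⁸)]^(1/4) = 239.7 K.
ΔT = T_surf − T_eq = 399 − 239.7.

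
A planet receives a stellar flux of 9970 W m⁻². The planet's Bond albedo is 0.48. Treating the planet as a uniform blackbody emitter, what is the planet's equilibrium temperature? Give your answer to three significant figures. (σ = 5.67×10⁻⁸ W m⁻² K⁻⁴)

T_eq ≈ 389 K

Energy balance: absorbed = emitted ⇒ πR²·S(1−A) = 4πR²·σT_eq⁴, so T_eq⁴ = S(1−A)/(4σ).
T_eq = [9970 × 0.52 / (4 × 5.67×10⁻⁸)]^(1/4) = (2.29×10¹⁰)^(1/4) = 389 K.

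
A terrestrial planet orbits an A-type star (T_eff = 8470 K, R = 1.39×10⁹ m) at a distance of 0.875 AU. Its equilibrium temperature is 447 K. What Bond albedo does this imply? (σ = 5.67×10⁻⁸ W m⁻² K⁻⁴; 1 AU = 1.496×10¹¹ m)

d = 0.875 AU = 1.31×10¹¹ m.
L = 4πR_⋆²σT_⋆⁴ = 4π(1.39×10⁹)² × 5.67×10⁻⁸ × (8470)⁴ = 7.09×10²⁷ W.
S = L/(4πd²) = 3.29×10⁴ W m⁻².
From T_eq⁴ = S(1−A)/(4σ): 1−A = 4σT_eq⁴/S.
1−A = 4 × 5.67×10⁻⁸ × (447)⁴ / 3.29×10⁴ = 0.275.

A ≈ 0.72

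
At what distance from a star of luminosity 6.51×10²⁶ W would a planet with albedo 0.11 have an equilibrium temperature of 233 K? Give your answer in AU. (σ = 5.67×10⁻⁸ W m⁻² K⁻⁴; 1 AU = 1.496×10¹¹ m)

From T_eq⁴ = L(1−A)/(16πσd²): d = √[L(1−A)/(16πσT_eq⁴)].
d = √[6.51×10²⁶ × 0.89 / (16π × 5.67×10⁻⁸ × (233)⁴)] = 2.63×10¹¹ m = 1.76 AU.

d ≈ 1.76 AU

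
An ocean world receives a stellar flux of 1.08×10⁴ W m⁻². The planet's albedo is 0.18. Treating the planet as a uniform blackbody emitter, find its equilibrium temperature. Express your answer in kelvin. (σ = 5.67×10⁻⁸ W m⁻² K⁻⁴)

T_eq ≈ 445 K

Energy balance: absorbed = emitted ⇒ πR²·S(1−A) = 4πR²·σT_eq⁴, so T_eq⁴ = S(1−A)/(4σ).
T_eq = [1.08×10⁴ × 0.82 / (4 × 5.67×10⁻⁸)]^(1/4) = (3.90×10¹⁰)^(1/4) = 445 K.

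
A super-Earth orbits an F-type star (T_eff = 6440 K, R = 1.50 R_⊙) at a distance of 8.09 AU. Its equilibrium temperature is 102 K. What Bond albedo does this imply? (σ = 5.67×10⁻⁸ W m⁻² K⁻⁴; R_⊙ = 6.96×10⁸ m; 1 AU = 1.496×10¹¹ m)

R_⋆ = 1.50 × 6.96×10⁸ = 1.04×10⁹ m.
d = 8.09 AU = 1.21×10¹² m.
L = 4πR_⋆²σT_⋆⁴ = 4π(1.04×10⁹)² × 5.67×10⁻⁸ × (6440)⁴ = 1.34×10²⁷ W.
S = L/(4πd²) = 72.6 W m⁻².
From T_eq⁴ = S(1−A)/(4σ): 1−A = 4σT_eq⁴/S.
1−A = 4 × 5.67×10⁻⁸ × (102)⁴ / 72.6 = 0.338.

A ≈ 0.66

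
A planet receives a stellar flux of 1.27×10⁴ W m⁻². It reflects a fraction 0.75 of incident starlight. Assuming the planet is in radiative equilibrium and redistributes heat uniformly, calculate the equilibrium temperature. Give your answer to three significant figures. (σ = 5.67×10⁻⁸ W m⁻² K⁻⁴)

T_eq ≈ 344 K

Energy balance: absorbed = emitted ⇒ πR²·S(1−A) = 4πR²·σT_eq⁴, so T_eq⁴ = S(1−A)/(4σ).
T_eq = [1.27×10⁴ × 0.25 / (4 × 5.67×10⁻⁸)]^(1/4) = (1.40×10¹⁰)^(1/4) = 344 K.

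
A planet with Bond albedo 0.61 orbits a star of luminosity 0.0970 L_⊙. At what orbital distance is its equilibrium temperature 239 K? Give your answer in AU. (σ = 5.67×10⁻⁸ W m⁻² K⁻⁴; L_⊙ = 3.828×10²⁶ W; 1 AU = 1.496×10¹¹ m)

L = 0.0970 × 3.828×10²⁶ = 3.71×10²⁵ W.
From T_eq⁴ = L(1−A)/(16πσd²): d = √[L(1−A)/(16πσT_eq⁴)].
d = √[3.71×10²⁵ × 0.39 / (16π × 5.67×10⁻⁸ × (239)⁴)] = 3.95×10¹⁰ m = 0.264 AU.

d ≈ 0.264 AU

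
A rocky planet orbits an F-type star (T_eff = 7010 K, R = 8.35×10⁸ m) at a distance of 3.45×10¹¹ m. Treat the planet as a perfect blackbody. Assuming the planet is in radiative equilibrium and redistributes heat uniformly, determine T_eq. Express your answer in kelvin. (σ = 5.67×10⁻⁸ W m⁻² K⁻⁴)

T_eq ≈ 244 K

L = 4πR_⋆²σT_⋆⁴ = 4π(8.35×10⁸)² × 5.67×10⁻⁸ × (7010)⁴ = 1.20×10²⁷ W.
S = L/(4πd²) = 802 W m⁻².
Energy balance: absorbed = emitted ⇒ πR²·S(1−A) = 4πR²·σT_eq⁴, so T_eq⁴ = S(1−A)/(4σ).
T_eq = [802 × 1.00 / (4 × 5.67×10⁻⁸)]^(1/4) = (3.54×10⁹)^(1/4) = 244 K.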